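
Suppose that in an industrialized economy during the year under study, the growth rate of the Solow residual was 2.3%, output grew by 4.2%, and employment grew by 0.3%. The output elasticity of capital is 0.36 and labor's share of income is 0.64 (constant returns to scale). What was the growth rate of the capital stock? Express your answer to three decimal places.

4.744%

Labor's share = 1 − 0.36 = 0.64.
gY = gA + 0.64×0.3 + 0.36×g.
0.36×g = 4.2 − 2.3 − 0.192 = 1.708.
g = 1.708 / 0.36 = 4.74444%.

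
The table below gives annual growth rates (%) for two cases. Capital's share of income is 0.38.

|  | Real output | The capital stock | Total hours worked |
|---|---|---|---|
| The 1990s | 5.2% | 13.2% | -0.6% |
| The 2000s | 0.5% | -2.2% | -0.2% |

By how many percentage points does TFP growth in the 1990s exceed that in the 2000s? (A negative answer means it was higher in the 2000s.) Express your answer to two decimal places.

-0.90 percentage points

Labor's share = 1 − 0.38 = 0.62.
The 1990s: TFP = 5.2 − 5.016 + 0.372 = 0.556%.
The 2000s: TFP = 0.5 + 0.836 + 0.124 = 1.46%.
Difference = 0.556 − (1.46) = -0.904 pp.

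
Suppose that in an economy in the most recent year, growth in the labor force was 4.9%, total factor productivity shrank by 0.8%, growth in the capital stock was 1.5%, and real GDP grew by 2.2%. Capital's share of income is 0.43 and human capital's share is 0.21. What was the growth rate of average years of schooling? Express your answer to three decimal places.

Labor's share = 1 − 0.43 − 0.21 = 0.36.
gY = gA + 0.43×1.5 + 0.36×4.9 + 0.21×g.
0.21×g = 2.2 + 0.8 − 2.409 = 0.591.
g = 0.591 / 0.21 = 2.81429%.

2.814%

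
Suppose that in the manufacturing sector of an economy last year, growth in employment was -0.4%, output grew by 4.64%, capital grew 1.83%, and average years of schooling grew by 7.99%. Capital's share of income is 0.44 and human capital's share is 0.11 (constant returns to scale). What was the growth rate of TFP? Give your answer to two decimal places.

TFP grew 3.14%.

Labor's share = 1 − 0.44 − 0.11 = 0.45.
Capital: 0.44 × 1.83 = 0.8052 pp.
Average years of schooling: 0.11 × 7.99 = 0.8789 pp.
Employment: 0.45 × (-0.4) = -0.18 pp.
TFP growth = 4.64 − 1.5041 = 3.1359%.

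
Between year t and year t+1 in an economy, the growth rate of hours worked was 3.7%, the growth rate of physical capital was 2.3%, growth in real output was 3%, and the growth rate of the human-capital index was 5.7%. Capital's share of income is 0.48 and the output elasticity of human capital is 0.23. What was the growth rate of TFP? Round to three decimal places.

Labor's share = 1 − 0.48 − 0.23 = 0.29.
Physical capital: 0.48 × 2.3 = 1.104 pp.
The human-capital index: 0.23 × 5.7 = 1.311 pp.
Hours worked: 0.29 × 3.7 = 1.073 pp.
TFP growth = 3 − 3.488 = -0.488%.

-0.488%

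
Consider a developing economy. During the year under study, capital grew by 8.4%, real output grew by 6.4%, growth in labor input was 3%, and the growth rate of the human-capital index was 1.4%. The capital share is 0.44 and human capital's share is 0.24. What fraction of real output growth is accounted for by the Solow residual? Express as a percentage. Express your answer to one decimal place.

The Solow residual accounted for 22.0% of growth.

Labor's share = 1 − 0.44 − 0.24 = 0.32.
Capital: 0.44 × 8.4 = 3.696 pp.
The human-capital index: 0.24 × 1.4 = 0.336 pp.
Labor input: 0.32 × 3 = 0.96 pp.
TFP growth = 6.4 − 4.992 = 1.408%.
TFP share of growth = 1.408 / 6.4 × 100 = 22%.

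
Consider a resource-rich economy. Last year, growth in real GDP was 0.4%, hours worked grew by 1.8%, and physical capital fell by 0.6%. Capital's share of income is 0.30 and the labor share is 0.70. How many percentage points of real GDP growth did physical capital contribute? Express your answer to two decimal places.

Contribution = share × growth = 0.3 × (-0.6) = -0.18 pp.

-0.18 pp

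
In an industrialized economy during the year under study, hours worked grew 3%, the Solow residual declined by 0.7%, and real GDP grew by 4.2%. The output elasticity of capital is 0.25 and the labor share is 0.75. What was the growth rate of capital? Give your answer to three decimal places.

Capital growth was 10.600%.

Labor's share = 1 − 0.25 = 0.75.
gY = gA + 0.75×3 + 0.25×g.
0.25×g = 4.2 + 0.7 − 2.25 = 2.65.
g = 2.65 / 0.25 = 10.6%.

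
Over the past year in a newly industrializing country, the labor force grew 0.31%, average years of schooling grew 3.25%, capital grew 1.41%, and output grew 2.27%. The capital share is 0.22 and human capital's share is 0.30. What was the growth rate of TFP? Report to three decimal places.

TFP growth was 0.836%.

Labor's share = 1 − 0.22 − 0.3 = 0.48.
Capital: 0.22 × 1.41 = 0.3102 pp.
Average years of schooling: 0.3 × 3.25 = 0.975 pp.
The labor force: 0.48 × 0.31 = 0.1488 pp.
TFP growth = 2.27 − 1.434 = 0.836%.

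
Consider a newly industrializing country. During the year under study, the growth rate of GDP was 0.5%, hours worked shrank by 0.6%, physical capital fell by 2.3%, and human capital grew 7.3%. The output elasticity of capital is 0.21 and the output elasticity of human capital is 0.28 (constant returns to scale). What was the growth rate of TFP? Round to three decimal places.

Labor's share = 1 − 0.21 − 0.28 = 0.51.
Physical capital: 0.21 × (-2.3) = -0.483 pp.
Human capital: 0.28 × 7.3 = 2.044 pp.
Hours worked: 0.51 × (-0.6) = -0.306 pp.
TFP growth = 0.5 − 1.255 = -0.755%.

-0.755%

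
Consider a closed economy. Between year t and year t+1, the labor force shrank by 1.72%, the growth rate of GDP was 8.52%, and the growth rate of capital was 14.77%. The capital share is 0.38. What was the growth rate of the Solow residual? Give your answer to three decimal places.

Labor's share = 1 − 0.38 = 0.62.
Capital: 0.38 × 14.77 = 5.6126 pp.
The labor force: 0.62 × (-1.72) = -1.0664 pp.
TFP growth = 8.52 − 4.5462 = 3.9738%.

The Solow residual grew 3.974%.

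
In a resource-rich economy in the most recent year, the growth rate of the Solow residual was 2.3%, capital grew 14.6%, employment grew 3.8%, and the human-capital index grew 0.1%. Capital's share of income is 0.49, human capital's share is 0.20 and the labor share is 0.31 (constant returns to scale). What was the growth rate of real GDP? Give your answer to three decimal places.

10.652%

Labor's share = 1 − 0.49 − 0.2 = 0.31.
Capital: 0.49 × 14.6 = 7.154 pp.
The human-capital index: 0.2 × 0.1 = 0.02 pp.
Employment: 0.31 × 3.8 = 1.178 pp.
Output growth = 2.3 + 8.352 = 10.652%.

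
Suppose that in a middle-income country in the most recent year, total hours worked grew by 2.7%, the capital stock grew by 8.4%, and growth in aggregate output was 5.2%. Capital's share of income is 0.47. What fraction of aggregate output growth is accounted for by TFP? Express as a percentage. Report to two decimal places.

-3.44%

Labor's share = 1 − 0.47 = 0.53.
The capital stock: 0.47 × 8.4 = 3.948 pp.
Total hours worked: 0.53 × 2.7 = 1.431 pp.
TFP growth = 5.2 − 5.379 = -0.179%.
TFP share of growth = -0.179 / 5.2 × 100 = -3.4423%.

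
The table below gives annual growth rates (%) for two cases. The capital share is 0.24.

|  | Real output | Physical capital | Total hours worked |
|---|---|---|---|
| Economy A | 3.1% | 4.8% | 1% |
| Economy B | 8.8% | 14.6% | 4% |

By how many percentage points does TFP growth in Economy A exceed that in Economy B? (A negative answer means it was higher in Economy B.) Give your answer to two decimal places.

Labor's share = 1 − 0.24 = 0.76.
Economy A: TFP = 3.1 − 1.152 − 0.76 = 1.188%.
Economy B: TFP = 8.8 − 3.504 − 3.04 = 2.256%.
Difference = 1.188 − (2.256) = -1.068 pp.

-1.07 percentage points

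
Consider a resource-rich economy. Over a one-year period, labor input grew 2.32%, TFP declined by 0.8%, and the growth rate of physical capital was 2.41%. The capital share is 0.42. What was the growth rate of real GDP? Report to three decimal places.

Labor's share = 1 − 0.42 = 0.58.
Physical capital: 0.42 × 2.41 = 1.0122 pp.
Labor input: 0.58 × 2.32 = 1.3456 pp.
Output growth = -0.8 + 2.3578 = 1.5578%.

1.558%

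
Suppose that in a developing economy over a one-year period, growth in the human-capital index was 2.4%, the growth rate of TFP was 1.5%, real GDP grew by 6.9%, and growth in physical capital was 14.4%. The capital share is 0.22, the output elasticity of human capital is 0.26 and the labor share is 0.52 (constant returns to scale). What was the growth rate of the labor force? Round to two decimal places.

The labor force growth was 3.09%.

Labor's share = 1 − 0.22 − 0.26 = 0.52.
gY = gA + 0.22×14.4 + 0.26×2.4 + 0.52×g.
0.52×g = 6.9 − 1.5 − 3.792 = 1.608.
g = 1.608 / 0.52 = 3.0923%.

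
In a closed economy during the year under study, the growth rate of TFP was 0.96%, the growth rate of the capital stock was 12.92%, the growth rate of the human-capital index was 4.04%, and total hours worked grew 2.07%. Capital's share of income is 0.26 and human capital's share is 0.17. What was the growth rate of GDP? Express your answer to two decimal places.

GDP growth was 6.19%.

Labor's share = 1 − 0.26 − 0.17 = 0.57.
The capital stock: 0.26 × 12.92 = 3.3592 pp.
The human-capital index: 0.17 × 4.04 = 0.6868 pp.
Total hours worked: 0.57 × 2.07 = 1.1799 pp.
Output growth = 0.96 + 5.2259 = 6.1859%.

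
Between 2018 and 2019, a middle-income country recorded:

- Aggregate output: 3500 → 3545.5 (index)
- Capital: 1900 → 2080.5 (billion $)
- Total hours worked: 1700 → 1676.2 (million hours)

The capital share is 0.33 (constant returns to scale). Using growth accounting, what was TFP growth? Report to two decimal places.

-0.90%

Aggregate output growth = (3545.5 − 3500) / 3500 = 1.3%.
Capital growth = (2080.5 − 1900) / 1900 = 9.5%.
Total hours worked growth = (1676.2 − 1700) / 1700 = -1.4%.
Labor's share = 1 − 0.33 = 0.67.
Capital: 0.33 × 9.5 = 3.135 pp.
Total hours worked: 0.67 × (-1.4) = -0.938 pp.
TFP growth = 1.3 − 2.197 = -0.897%.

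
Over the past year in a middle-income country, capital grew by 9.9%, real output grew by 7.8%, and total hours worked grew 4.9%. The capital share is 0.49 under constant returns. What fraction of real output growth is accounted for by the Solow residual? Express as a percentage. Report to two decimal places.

The Solow residual accounted for 5.77% of growth.

Labor's share = 1 − 0.49 = 0.51.
Capital: 0.49 × 9.9 = 4.851 pp.
Total hours worked: 0.51 × 4.9 = 2.499 pp.
TFP growth = 7.8 − 7.35 = 0.45%.
TFP share of growth = 0.45 / 7.8 × 100 = 5.7692%.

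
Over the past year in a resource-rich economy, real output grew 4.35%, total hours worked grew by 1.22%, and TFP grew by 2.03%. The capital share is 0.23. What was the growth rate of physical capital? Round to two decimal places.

6.00%

Labor's share = 1 − 0.23 = 0.77.
gY = gA + 0.77×1.22 + 0.23×g.
0.23×g = 4.35 − 2.03 − 0.9394 = 1.3806.
g = 1.3806 / 0.23 = 6.0026%.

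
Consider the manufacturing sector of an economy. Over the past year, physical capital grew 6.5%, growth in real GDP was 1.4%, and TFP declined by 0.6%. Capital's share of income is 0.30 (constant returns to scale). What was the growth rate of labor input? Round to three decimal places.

0.071%

Labor's share = 1 − 0.3 = 0.7.
gY = gA + 0.3×6.5 + 0.7×g.
0.7×g = 1.4 + 0.6 − 1.95 = 0.05.
g = 0.05 / 0.7 = 0.07143%.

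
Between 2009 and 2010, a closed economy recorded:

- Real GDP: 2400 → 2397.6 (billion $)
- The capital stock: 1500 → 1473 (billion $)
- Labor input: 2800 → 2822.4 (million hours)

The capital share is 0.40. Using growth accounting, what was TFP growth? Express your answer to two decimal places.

Real GDP growth = (2397.6 − 2400) / 2400 = -0.1%.
The capital stock growth = (1473 − 1500) / 1500 = -1.8%.
Labor input growth = (2822.4 − 2800) / 2800 = 0.8%.
Labor's share = 1 − 0.4 = 0.6.
The capital stock: 0.4 × (-1.8) = -0.72 pp.
Labor input: 0.6 × 0.8 = 0.48 pp.
TFP growth = -0.1 + 0.24 = 0.14%.

TFP grew 0.14%.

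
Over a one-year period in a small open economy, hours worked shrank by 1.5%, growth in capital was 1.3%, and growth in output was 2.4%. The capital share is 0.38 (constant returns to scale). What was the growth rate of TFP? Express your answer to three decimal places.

2.836%

Labor's share = 1 − 0.38 = 0.62.
Capital: 0.38 × 1.3 = 0.494 pp.
Hours worked: 0.62 × (-1.5) = -0.93 pp.
TFP growth = 2.4 + 0.436 = 2.836%.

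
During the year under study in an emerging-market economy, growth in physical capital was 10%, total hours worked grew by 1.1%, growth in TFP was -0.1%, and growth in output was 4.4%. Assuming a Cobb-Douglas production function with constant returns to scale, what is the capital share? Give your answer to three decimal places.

gY = gA + α·gK + (1−α)·gL, so gY − gA − gL = α(gK − gL).
4.4 + 0.1 − 1.1 = α × (10 − 1.1).
3.4 = 8.9 α, so α = 0.38202.

The capital share is 0.382.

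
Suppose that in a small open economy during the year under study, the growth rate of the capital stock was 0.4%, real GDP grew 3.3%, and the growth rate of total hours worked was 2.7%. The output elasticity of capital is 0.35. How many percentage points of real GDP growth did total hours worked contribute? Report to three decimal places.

1.755

Labor's share = 1 − 0.35 = 0.65.
Contribution = share × growth = 0.65 × 2.7 = 1.755 pp.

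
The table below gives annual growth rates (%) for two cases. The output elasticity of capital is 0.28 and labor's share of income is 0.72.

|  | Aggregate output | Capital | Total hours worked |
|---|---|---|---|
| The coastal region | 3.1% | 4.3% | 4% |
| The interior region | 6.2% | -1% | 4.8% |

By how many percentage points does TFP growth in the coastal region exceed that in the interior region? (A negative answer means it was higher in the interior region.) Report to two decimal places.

Labor's share = 1 − 0.28 = 0.72.
The coastal region: TFP = 3.1 − 1.204 − 2.88 = -0.984%.
The interior region: TFP = 6.2 + 0.28 − 3.456 = 3.024%.
Difference = -0.984 − (3.024) = -4.008 pp.

-4.01 percentage points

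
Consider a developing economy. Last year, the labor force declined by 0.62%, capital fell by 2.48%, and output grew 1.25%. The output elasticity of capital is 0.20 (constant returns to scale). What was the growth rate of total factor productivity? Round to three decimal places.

Labor's share = 1 − 0.2 = 0.8.
Capital: 0.2 × (-2.48) = -0.496 pp.
The labor force: 0.8 × (-0.62) = -0.496 pp.
TFP growth = 1.25 + 0.992 = 2.242%.

2.242%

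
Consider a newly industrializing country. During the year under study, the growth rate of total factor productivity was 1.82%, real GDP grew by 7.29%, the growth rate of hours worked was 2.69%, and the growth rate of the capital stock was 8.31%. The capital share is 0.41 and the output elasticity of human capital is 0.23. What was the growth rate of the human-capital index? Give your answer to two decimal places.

Labor's share = 1 − 0.41 − 0.23 = 0.36.
gY = gA + 0.41×8.31 + 0.36×2.69 + 0.23×g.
0.23×g = 7.29 − 1.82 − 4.3755 = 1.0945.
g = 1.0945 / 0.23 = 4.7587%.

The human-capital index grew 4.76%.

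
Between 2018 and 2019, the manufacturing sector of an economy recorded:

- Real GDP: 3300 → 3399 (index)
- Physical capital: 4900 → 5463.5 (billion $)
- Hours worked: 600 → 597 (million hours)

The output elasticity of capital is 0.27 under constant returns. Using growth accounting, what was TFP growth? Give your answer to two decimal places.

Real GDP growth = (3399 − 3300) / 3300 = 3%.
Physical capital growth = (5463.5 − 4900) / 4900 = 11.5%.
Hours worked growth = (597 − 600) / 600 = -0.5%.
Labor's share = 1 − 0.27 = 0.73.
Physical capital: 0.27 × 11.5 = 3.105 pp.
Hours worked: 0.73 × (-0.5) = -0.365 pp.
TFP growth = 3 − 2.74 = 0.26%.

0.26%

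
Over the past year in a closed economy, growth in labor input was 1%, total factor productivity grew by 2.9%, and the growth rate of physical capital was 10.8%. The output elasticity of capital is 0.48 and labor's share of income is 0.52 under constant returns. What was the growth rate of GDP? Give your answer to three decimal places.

GDP grew 8.604%.

Labor's share = 1 − 0.48 = 0.52.
Physical capital: 0.48 × 10.8 = 5.184 pp.
Labor input: 0.52 × 1 = 0.52 pp.
Output growth = 2.9 + 5.704 = 8.604%.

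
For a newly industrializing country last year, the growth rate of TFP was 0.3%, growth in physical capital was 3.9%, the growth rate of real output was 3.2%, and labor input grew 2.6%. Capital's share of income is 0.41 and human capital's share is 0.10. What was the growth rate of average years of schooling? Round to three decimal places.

Labor's share = 1 − 0.41 − 0.1 = 0.49.
gY = gA + 0.41×3.9 + 0.49×2.6 + 0.1×g.
0.1×g = 3.2 − 0.3 − 2.873 = 0.027.
g = 0.027 / 0.1 = 0.27%.

Average years of schooling grew 0.270%.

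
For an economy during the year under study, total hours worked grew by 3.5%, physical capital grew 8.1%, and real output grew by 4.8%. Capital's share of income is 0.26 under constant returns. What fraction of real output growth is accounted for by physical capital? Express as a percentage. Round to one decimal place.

Physical capital contributed 0.26 × 8.1 = 2.106 pp.
Share of growth = 2.106 / 4.8 × 100 = 43.875%.

Physical capital accounted for 43.9% of growth.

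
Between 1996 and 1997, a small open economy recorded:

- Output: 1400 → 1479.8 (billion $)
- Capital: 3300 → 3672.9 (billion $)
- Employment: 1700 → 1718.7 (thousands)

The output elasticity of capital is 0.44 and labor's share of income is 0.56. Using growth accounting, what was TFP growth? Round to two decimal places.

Output growth = (1479.8 − 1400) / 1400 = 5.7%.
Capital growth = (3672.9 − 3300) / 3300 = 11.3%.
Employment growth = (1718.7 − 1700) / 1700 = 1.1%.
Labor's share = 1 − 0.44 = 0.56.
Capital: 0.44 × 11.3 = 4.972 pp.
Employment: 0.56 × 1.1 = 0.616 pp.
TFP growth = 5.7 − 5.588 = 0.112%.

0.11%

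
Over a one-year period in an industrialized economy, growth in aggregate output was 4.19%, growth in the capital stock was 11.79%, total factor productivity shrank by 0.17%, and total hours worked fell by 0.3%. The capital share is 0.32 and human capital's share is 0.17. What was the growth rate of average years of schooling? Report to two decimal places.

Labor's share = 1 − 0.32 − 0.17 = 0.51.
gY = gA + 0.32×11.79 + 0.51×(-0.3) + 0.17×g.
0.17×g = 4.19 + 0.17 − 3.6198 = 0.7402.
g = 0.7402 / 0.17 = 4.3541%.

4.35%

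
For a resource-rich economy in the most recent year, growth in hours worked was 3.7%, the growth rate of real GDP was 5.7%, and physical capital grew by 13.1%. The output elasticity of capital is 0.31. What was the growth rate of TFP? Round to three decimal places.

Labor's share = 1 − 0.31 = 0.69.
Physical capital: 0.31 × 13.1 = 4.061 pp.
Hours worked: 0.69 × 3.7 = 2.553 pp.
TFP growth = 5.7 − 6.614 = -0.914%.

-0.914%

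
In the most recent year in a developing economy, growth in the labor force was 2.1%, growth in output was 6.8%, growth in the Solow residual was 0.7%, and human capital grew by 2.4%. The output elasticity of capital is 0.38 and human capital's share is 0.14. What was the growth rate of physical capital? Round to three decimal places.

12.516%

Labor's share = 1 − 0.38 − 0.14 = 0.48.
gY = gA + 0.14×2.4 + 0.48×2.1 + 0.38×g.
0.38×g = 6.8 − 0.7 − 1.344 = 4.756.
g = 4.756 / 0.38 = 12.51579%.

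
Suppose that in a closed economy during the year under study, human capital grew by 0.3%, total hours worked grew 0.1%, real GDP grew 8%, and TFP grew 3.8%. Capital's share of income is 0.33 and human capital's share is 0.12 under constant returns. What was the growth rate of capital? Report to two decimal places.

Labor's share = 1 − 0.33 − 0.12 = 0.55.
gY = gA + 0.12×0.3 + 0.55×0.1 + 0.33×g.
0.33×g = 8 − 3.8 − 0.091 = 4.109.
g = 4.109 / 0.33 = 12.4515%.

12.45%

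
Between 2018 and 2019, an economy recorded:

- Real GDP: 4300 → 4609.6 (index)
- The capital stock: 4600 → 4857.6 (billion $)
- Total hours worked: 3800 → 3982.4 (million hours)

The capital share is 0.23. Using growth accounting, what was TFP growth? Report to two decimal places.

TFP growth was 2.22%.

Real GDP growth = (4609.6 − 4300) / 4300 = 7.2%.
The capital stock growth = (4857.6 − 4600) / 4600 = 5.6%.
Total hours worked growth = (3982.4 − 3800) / 3800 = 4.8%.
Labor's share = 1 − 0.23 = 0.77.
The capital stock: 0.23 × 5.6 = 1.288 pp.
Total hours worked: 0.77 × 4.8 = 3.696 pp.
TFP growth = 7.2 − 4.984 = 2.216%.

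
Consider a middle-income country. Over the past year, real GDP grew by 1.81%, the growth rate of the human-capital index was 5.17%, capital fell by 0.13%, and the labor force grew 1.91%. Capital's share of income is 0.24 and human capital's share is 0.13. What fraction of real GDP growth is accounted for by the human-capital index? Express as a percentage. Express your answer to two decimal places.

The human-capital index contributed 0.13 × 5.17 = 0.6721 pp.
Share of growth = 0.6721 / 1.81 × 100 = 37.1326%.

37.13%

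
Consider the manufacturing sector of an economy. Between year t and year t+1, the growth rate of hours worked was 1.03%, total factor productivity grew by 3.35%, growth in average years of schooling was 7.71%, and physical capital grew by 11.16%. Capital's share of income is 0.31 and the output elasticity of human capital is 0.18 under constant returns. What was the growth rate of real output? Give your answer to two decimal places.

Labor's share = 1 − 0.31 − 0.18 = 0.51.
Physical capital: 0.31 × 11.16 = 3.4596 pp.
Average years of schooling: 0.18 × 7.71 = 1.3878 pp.
Hours worked: 0.51 × 1.03 = 0.5253 pp.
Output growth = 3.35 + 5.3727 = 8.7227%.

8.72%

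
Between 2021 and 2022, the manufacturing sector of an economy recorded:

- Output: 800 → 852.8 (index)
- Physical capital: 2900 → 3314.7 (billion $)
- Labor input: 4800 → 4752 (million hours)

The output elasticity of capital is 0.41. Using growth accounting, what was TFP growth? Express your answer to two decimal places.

1.33%

Output growth = (852.8 − 800) / 800 = 6.6%.
Physical capital growth = (3314.7 − 2900) / 2900 = 14.3%.
Labor input growth = (4752 − 4800) / 4800 = -1%.
Labor's share = 1 − 0.41 = 0.59.
Physical capital: 0.41 × 14.3 = 5.863 pp.
Labor input: 0.59 × (-1) = -0.59 pp.
TFP growth = 6.6 − 5.273 = 1.327%.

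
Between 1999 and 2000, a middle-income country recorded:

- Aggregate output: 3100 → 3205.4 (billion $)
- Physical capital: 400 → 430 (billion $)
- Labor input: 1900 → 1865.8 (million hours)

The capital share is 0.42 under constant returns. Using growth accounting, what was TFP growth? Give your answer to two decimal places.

Aggregate output growth = (3205.4 − 3100) / 3100 = 3.4%.
Physical capital growth = (430 − 400) / 400 = 7.5%.
Labor input growth = (1865.8 − 1900) / 1900 = -1.8%.
Labor's share = 1 − 0.42 = 0.58.
Physical capital: 0.42 × 7.5 = 3.15 pp.
Labor input: 0.58 × (-1.8) = -1.044 pp.
TFP growth = 3.4 − 2.106 = 1.294%.

TFP growth was 1.29%.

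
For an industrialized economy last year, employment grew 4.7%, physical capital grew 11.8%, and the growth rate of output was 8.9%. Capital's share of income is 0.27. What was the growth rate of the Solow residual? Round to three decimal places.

The Solow residual grew 2.283%.

Labor's share = 1 − 0.27 = 0.73.
Physical capital: 0.27 × 11.8 = 3.186 pp.
Employment: 0.73 × 4.7 = 3.431 pp.
TFP growth = 8.9 − 6.617 = 2.283%.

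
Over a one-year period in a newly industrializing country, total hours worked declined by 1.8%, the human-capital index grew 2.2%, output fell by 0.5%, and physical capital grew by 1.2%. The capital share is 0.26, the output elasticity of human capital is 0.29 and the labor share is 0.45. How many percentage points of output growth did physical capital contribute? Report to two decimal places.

0.31

Contribution = share × growth = 0.26 × 1.2 = 0.312 pp.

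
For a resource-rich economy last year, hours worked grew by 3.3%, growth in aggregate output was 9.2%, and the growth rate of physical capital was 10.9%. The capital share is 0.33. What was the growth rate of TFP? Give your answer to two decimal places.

TFP grew 3.39%.

Labor's share = 1 − 0.33 = 0.67.
Physical capital: 0.33 × 10.9 = 3.597 pp.
Hours worked: 0.67 × 3.3 = 2.211 pp.
TFP growth = 9.2 − 5.808 = 3.392%.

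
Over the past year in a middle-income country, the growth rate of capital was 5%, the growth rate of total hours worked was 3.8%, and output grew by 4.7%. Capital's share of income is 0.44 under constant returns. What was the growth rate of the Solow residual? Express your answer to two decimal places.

Labor's share = 1 − 0.44 = 0.56.
Capital: 0.44 × 5 = 2.2 pp.
Total hours worked: 0.56 × 3.8 = 2.128 pp.
TFP growth = 4.7 − 4.328 = 0.372%.

0.37%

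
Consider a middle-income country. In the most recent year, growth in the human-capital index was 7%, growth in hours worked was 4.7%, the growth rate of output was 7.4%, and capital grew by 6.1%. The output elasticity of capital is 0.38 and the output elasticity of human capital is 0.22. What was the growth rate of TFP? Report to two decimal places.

Labor's share = 1 − 0.38 − 0.22 = 0.4.
Capital: 0.38 × 6.1 = 2.318 pp.
The human-capital index: 0.22 × 7 = 1.54 pp.
Hours worked: 0.4 × 4.7 = 1.88 pp.
TFP growth = 7.4 − 5.738 = 1.662%.

1.66%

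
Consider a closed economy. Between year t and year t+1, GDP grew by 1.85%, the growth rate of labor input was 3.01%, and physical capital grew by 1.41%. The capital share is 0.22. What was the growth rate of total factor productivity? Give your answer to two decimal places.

-0.81%

Labor's share = 1 − 0.22 = 0.78.
Physical capital: 0.22 × 1.41 = 0.3102 pp.
Labor input: 0.78 × 3.01 = 2.3478 pp.
TFP growth = 1.85 − 2.658 = -0.808%.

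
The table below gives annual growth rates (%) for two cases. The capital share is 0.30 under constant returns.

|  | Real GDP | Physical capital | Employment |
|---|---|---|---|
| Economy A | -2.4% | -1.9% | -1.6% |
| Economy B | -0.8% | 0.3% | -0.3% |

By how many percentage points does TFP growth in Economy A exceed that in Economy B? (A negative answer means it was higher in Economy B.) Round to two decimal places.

Labor's share = 1 − 0.3 = 0.7.
Economy A: TFP = -2.4 + 0.57 + 1.12 = -0.71%.
Economy B: TFP = -0.8 − 0.09 + 0.21 = -0.68%.
Difference = -0.71 − (-0.68) = -0.03 pp.

-0.03 percentage points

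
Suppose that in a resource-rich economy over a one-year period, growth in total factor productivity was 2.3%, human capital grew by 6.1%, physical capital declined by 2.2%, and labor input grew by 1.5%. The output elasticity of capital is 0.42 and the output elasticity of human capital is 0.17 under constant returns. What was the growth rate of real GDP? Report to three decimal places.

Labor's share = 1 − 0.42 − 0.17 = 0.41.
Physical capital: 0.42 × (-2.2) = -0.924 pp.
Human capital: 0.17 × 6.1 = 1.037 pp.
Labor input: 0.41 × 1.5 = 0.615 pp.
Output growth = 2.3 + 0.728 = 3.028%.

Real GDP growth was 3.028%.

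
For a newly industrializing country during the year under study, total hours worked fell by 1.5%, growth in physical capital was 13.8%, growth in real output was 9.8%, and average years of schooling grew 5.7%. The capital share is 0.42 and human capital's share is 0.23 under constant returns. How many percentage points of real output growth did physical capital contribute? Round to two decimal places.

5.80 percentage points

Contribution = share × growth = 0.42 × 13.8 = 5.796 pp.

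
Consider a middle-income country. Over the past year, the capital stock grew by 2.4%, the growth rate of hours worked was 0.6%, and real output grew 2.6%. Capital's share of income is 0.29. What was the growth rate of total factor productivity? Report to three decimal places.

Labor's share = 1 − 0.29 = 0.71.
The capital stock: 0.29 × 2.4 = 0.696 pp.
Hours worked: 0.71 × 0.6 = 0.426 pp.
TFP growth = 2.6 − 1.122 = 1.478%.

Total factor productivity grew 1.478%.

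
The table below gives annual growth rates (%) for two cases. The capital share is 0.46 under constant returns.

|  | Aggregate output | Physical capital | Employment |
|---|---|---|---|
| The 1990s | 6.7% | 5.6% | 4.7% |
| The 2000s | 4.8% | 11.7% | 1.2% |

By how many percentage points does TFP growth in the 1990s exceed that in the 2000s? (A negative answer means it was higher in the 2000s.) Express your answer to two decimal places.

2.82 percentage points

Labor's share = 1 − 0.46 = 0.54.
The 1990s: TFP = 6.7 − 2.576 − 2.538 = 1.586%.
The 2000s: TFP = 4.8 − 5.382 − 0.648 = -1.23%.
Difference = 1.586 − (-1.23) = 2.816 pp.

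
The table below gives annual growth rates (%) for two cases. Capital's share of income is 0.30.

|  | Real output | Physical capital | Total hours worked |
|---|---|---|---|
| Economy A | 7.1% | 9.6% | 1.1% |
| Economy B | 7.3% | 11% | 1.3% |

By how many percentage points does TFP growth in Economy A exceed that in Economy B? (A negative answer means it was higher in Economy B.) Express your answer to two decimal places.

0.36 percentage points

Labor's share = 1 − 0.3 = 0.7.
Economy A: TFP = 7.1 − 2.88 − 0.77 = 3.45%.
Economy B: TFP = 7.3 − 3.3 − 0.91 = 3.09%.
Difference = 3.45 − (3.09) = 0.36 pp.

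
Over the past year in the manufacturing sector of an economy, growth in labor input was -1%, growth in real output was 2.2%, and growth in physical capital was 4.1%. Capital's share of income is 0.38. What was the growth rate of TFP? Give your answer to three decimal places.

TFP growth was 1.262%.

Labor's share = 1 − 0.38 = 0.62.
Physical capital: 0.38 × 4.1 = 1.558 pp.
Labor input: 0.62 × (-1) = -0.62 pp.
TFP growth = 2.2 − 0.938 = 1.262%.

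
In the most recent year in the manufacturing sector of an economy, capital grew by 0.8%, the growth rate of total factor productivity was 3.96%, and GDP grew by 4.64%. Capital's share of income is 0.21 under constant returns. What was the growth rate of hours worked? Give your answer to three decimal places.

Labor's share = 1 − 0.21 = 0.79.
gY = gA + 0.21×0.8 + 0.79×g.
0.79×g = 4.64 − 3.96 − 0.168 = 0.512.
g = 0.512 / 0.79 = 0.6481%.

Hours worked grew 0.648%.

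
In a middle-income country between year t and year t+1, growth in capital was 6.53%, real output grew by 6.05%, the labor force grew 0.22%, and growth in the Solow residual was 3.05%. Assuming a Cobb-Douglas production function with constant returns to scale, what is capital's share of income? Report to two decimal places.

gY = gA + α·gK + (1−α)·gL, so gY − gA − gL = α(gK − gL).
6.05 − 3.05 − 0.22 = α × (6.53 − 0.22).
2.78 = 6.31 α, so α = 0.4406.

α = 0.44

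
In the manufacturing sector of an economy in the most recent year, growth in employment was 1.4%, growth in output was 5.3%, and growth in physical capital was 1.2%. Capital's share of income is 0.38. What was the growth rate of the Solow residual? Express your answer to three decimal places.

The Solow residual growth was 3.976%.

Labor's share = 1 − 0.38 = 0.62.
Physical capital: 0.38 × 1.2 = 0.456 pp.
Employment: 0.62 × 1.4 = 0.868 pp.
TFP growth = 5.3 − 1.324 = 3.976%.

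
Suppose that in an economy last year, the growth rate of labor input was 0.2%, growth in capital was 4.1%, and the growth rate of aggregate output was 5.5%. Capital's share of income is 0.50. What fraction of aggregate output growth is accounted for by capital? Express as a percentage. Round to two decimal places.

Capital contributed 0.5 × 4.1 = 2.05 pp.
Share of growth = 2.05 / 5.5 × 100 = 37.2727%.

Capital accounted for 37.27% of growth.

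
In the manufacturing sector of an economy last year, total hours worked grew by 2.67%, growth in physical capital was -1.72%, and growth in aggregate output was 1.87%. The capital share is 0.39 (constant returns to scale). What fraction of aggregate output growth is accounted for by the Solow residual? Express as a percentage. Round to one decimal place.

48.8%

Labor's share = 1 − 0.39 = 0.61.
Physical capital: 0.39 × (-1.72) = -0.6708 pp.
Total hours worked: 0.61 × 2.67 = 1.6287 pp.
TFP growth = 1.87 − 0.9579 = 0.9121%.
TFP share of growth = 0.9121 / 1.87 × 100 = 48.775%.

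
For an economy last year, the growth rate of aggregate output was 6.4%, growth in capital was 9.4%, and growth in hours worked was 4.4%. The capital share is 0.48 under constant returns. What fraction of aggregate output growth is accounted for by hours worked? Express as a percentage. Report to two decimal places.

35.75%

Labor's share = 1 − 0.48 = 0.52.
Hours worked contributed 0.52 × 4.4 = 2.288 pp.
Share of growth = 2.288 / 6.4 × 100 = 35.75%.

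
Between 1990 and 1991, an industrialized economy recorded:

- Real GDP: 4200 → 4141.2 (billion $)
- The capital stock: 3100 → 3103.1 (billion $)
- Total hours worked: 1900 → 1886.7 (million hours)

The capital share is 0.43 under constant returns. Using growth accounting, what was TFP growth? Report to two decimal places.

-1.04%

Real GDP growth = (4141.2 − 4200) / 4200 = -1.4%.
The capital stock growth = (3103.1 − 3100) / 3100 = 0.1%.
Total hours worked growth = (1886.7 − 1900) / 1900 = -0.7%.
Labor's share = 1 − 0.43 = 0.57.
The capital stock: 0.43 × 0.1 = 0.043 pp.
Total hours worked: 0.57 × (-0.7) = -0.399 pp.
TFP growth = -1.4 + 0.356 = -1.044%.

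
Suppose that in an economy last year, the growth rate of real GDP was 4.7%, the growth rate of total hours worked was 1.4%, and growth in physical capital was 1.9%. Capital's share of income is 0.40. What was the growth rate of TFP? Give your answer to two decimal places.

Labor's share = 1 − 0.4 = 0.6.
Physical capital: 0.4 × 1.9 = 0.76 pp.
Total hours worked: 0.6 × 1.4 = 0.84 pp.
TFP growth = 4.7 − 1.6 = 3.1%.

3.10%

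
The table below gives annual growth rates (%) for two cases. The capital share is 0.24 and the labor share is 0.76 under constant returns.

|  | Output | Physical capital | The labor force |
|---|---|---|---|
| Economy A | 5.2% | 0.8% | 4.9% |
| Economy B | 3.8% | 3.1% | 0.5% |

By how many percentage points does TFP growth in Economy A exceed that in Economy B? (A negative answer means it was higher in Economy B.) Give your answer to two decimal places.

Labor's share = 1 − 0.24 = 0.76.
Economy A: TFP = 5.2 − 0.192 − 3.724 = 1.284%.
Economy B: TFP = 3.8 − 0.744 − 0.38 = 2.676%.
Difference = 1.284 − (2.676) = -1.392 pp.

-1.39 percentage points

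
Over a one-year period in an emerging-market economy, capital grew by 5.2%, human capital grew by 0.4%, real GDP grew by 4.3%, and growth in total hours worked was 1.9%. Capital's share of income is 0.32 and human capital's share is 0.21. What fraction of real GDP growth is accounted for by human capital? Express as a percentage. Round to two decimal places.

Human capital accounted for 1.95% of growth.

Human capital contributed 0.21 × 0.4 = 0.084 pp.
Share of growth = 0.084 / 4.3 × 100 = 1.9535%.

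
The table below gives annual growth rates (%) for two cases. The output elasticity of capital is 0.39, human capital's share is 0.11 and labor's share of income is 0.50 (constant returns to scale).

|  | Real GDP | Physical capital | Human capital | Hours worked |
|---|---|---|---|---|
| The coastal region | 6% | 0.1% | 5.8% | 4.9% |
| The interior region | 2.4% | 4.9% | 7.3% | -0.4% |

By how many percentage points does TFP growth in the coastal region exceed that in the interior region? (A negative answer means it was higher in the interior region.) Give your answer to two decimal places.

Labor's share = 1 − 0.39 − 0.11 = 0.5.
The coastal region: TFP = 6 − 0.039 − 0.638 − 2.45 = 2.873%.
The interior region: TFP = 2.4 − 1.911 − 0.803 + 0.2 = -0.114%.
Difference = 2.873 − (-0.114) = 2.987 pp.

2.99 percentage points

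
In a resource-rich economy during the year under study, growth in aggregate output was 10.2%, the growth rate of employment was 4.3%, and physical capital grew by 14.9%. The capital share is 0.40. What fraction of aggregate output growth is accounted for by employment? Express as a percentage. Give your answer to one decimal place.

Labor's share = 1 − 0.4 = 0.6.
Employment contributed 0.6 × 4.3 = 2.58 pp.
Share of growth = 2.58 / 10.2 × 100 = 25.294%.

Employment accounted for 25.3% of growth.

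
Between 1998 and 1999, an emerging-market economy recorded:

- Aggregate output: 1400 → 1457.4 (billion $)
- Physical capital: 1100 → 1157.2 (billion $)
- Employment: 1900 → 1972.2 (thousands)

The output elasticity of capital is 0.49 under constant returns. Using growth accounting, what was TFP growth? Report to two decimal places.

Aggregate output growth = (1457.4 − 1400) / 1400 = 4.1%.
Physical capital growth = (1157.2 − 1100) / 1100 = 5.2%.
Employment growth = (1972.2 − 1900) / 1900 = 3.8%.
Labor's share = 1 − 0.49 = 0.51.
Physical capital: 0.49 × 5.2 = 2.548 pp.
Employment: 0.51 × 3.8 = 1.938 pp.
TFP growth = 4.1 − 4.486 = -0.386%.

-0.39%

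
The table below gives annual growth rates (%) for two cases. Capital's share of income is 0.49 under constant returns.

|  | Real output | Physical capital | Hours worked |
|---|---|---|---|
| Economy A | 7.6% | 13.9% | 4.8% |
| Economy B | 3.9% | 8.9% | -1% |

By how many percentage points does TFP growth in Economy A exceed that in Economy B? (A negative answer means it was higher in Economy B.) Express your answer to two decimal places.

Labor's share = 1 − 0.49 = 0.51.
Economy A: TFP = 7.6 − 6.811 − 2.448 = -1.659%.
Economy B: TFP = 3.9 − 4.361 + 0.51 = 0.049%.
Difference = -1.659 − (0.049) = -1.708 pp.

-1.71 percentage points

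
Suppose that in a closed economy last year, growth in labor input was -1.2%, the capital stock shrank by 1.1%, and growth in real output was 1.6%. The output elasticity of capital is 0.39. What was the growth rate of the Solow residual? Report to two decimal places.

Labor's share = 1 − 0.39 = 0.61.
The capital stock: 0.39 × (-1.1) = -0.429 pp.
Labor input: 0.61 × (-1.2) = -0.732 pp.
TFP growth = 1.6 + 1.161 = 2.761%.

The Solow residual grew 2.76%.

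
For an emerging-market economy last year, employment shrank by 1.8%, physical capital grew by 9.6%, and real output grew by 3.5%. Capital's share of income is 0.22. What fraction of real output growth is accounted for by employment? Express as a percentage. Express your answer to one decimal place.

Employment accounted for -40.1% of growth.

Labor's share = 1 − 0.22 = 0.78.
Employment contributed 0.78 × (-1.8) = -1.404 pp.
Share of growth = -1.404 / 3.5 × 100 = -40.114%.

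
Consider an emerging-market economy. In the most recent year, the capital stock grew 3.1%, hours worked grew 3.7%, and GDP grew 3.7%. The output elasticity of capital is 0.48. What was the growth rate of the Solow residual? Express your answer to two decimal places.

Labor's share = 1 − 0.48 = 0.52.
The capital stock: 0.48 × 3.1 = 1.488 pp.
Hours worked: 0.52 × 3.7 = 1.924 pp.
TFP growth = 3.7 − 3.412 = 0.288%.

0.29%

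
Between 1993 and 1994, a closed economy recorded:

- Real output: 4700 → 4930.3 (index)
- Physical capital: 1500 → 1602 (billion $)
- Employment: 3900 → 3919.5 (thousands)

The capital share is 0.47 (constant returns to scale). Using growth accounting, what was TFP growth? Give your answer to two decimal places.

1.44%

Real output growth = (4930.3 − 4700) / 4700 = 4.9%.
Physical capital growth = (1602 − 1500) / 1500 = 6.8%.
Employment growth = (3919.5 − 3900) / 3900 = 0.5%.
Labor's share = 1 − 0.47 = 0.53.
Physical capital: 0.47 × 6.8 = 3.196 pp.
Employment: 0.53 × 0.5 = 0.265 pp.
TFP growth = 4.9 − 3.461 = 1.439%.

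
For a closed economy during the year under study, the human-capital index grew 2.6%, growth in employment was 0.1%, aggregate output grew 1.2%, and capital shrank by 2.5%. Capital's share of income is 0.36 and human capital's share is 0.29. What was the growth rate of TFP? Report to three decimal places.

Labor's share = 1 − 0.36 − 0.29 = 0.35.
Capital: 0.36 × (-2.5) = -0.9 pp.
The human-capital index: 0.29 × 2.6 = 0.754 pp.
Employment: 0.35 × 0.1 = 0.035 pp.
TFP growth = 1.2 + 0.111 = 1.311%.

TFP growth was 1.311%.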